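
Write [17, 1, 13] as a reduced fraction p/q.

251/14

Using pₖ = aₖpₖ₋₁ + pₖ₋₂ and qₖ = aₖqₖ₋₁ + qₖ₋₂:
  k=0: a=17, p=17, q=1
  k=1: a=1, p=18, q=1
  k=2: a=13, p=251, q=14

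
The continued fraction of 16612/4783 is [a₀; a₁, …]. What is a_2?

16612 = 3·4783 + 2263   →  a_0 = 3
4783 = 2·2263 + 257   →  a_1 = 2
2263 = 8·257 + 207   →  a_2 = 8

8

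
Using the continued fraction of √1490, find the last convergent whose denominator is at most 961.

√1490 = [38; 1, 1, 1, 1, 76, …] (period length 5).
Convergents:
  p_0/q_0 = 38/1
  p_1/q_1 = 39/1
  p_2/q_2 = 77/2
  p_3/q_3 = 116/3
  p_4/q_4 = 193/5
  p_5/q_5 = 14784/383
  p_6/q_6 = 14977/388
  p_7/q_7 = 29761/771
  p_8/q_8 = 44738/1159
q_7 = 771 ≤ 961 < 1159 = q_8, so the answer is 29761/771.

29761/771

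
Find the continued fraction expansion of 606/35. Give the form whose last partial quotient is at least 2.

606 = 17*35 + 11
35 = 3*11 + 2
11 = 5*2 + 1
2 = 2*1 + 0  (stop)
So 606/35 = [17; 3, 5, 2].

[17; 3, 5, 2]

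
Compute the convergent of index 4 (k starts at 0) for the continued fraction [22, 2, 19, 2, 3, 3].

Using pₖ = aₖpₖ₋₁ + pₖ₋₂, qₖ = aₖqₖ₋₁ + qₖ₋₂ (with p₋₁=1, p₋₂=0, q₋₁=0, q₋₂=1):
  k=0: a=22, p=22, q=1
  k=1: a=2, p=45, q=2
  k=2: a=19, p=877, q=39
  k=3: a=2, p=1799, q=80
  k=4: a=3, p=6274, q=279

6274/279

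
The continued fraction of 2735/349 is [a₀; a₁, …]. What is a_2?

2735 = 7·349 + 292   →  a_0 = 7
349 = 1·292 + 57   →  a_1 = 1
292 = 5·57 + 7   →  a_2 = 5

5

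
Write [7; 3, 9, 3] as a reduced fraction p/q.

Fold from the inside: start with 3/1.
  9 + 1/3 = 28/3
  3 + 3/28 = 87/28
  7 + 28/87 = 637/87

637/87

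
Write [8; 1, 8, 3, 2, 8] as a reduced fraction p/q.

4873/548

Using pₖ = aₖpₖ₋₁ + pₖ₋₂ and qₖ = aₖqₖ₋₁ + qₖ₋₂:
  k=0: a=8, p=8, q=1
  k=1: a=1, p=9, q=1
  k=2: a=8, p=80, q=9
  k=3: a=3, p=249, q=28
  k=4: a=2, p=578, q=65
  k=5: a=8, p=4873, q=548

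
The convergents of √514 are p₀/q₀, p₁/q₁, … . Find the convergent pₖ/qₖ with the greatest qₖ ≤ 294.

4625/204

√514 = [22; 1, 2, 22, 2, 1, 44, …] (period length 6).
Convergents:
  p_0/q_0 = 22/1
  p_1/q_1 = 23/1
  p_2/q_2 = 68/3
  p_3/q_3 = 1519/67
  p_4/q_4 = 3106/137
  p_5/q_5 = 4625/204
  p_6/q_6 = 206606/9113
q_5 = 204 ≤ 294 < 9113 = q_6, so the answer is 4625/204.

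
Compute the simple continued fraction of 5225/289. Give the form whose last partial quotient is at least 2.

[18; 12, 1, 1, 3, 3]

5225 = 18×289 + 23
289 = 12×23 + 13
23 = 1×13 + 10
13 = 1×10 + 3
10 = 3×3 + 1
3 = 3×1 + 0  (stop)
So 5225/289 = [18; 12, 1, 1, 3, 3].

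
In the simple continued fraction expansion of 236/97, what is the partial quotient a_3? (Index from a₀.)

236 = 2·97 + 42   →  a_0 = 2
97 = 2·42 + 13   →  a_1 = 2
42 = 3·13 + 3   →  a_2 = 3
13 = 4·3 + 1   →  a_3 = 4

4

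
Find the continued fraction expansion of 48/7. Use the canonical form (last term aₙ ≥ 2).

48 = 6*7 + 6
7 = 1*6 + 1
6 = 6*1 + 0  (stop)
So 48/7 = [6; 1, 6].

[6; 1, 6]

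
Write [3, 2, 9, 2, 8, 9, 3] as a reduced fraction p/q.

33401/9612

Using pₖ = aₖpₖ₋₁ + pₖ₋₂ and qₖ = aₖqₖ₋₁ + qₖ₋₂:
  k=0: a=3, p=3, q=1
  k=1: a=2, p=7, q=2
  k=2: a=9, p=66, q=19
  k=3: a=2, p=139, q=40
  k=4: a=8, p=1178, q=339
  k=5: a=9, p=10741, q=3091
  k=6: a=3, p=33401, q=9612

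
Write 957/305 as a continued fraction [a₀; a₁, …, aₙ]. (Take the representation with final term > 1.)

[3; 7, 3, 1, 4, 2]

957 = 3·305 + 42
305 = 7·42 + 11
42 = 3·11 + 9
11 = 1·9 + 2
9 = 4·2 + 1
2 = 2·1 + 0  (stop)
So 957/305 = [3; 7, 3, 1, 4, 2].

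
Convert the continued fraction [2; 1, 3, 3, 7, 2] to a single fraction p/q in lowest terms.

Fold from the inside: start with 2/1.
  7 + 1/2 = 15/2
  3 + 2/15 = 47/15
  3 + 15/47 = 156/47
  1 + 47/156 = 203/156
  2 + 156/203 = 562/203

562/203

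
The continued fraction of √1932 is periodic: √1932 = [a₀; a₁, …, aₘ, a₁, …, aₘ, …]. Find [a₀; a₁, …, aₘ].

a₀ = ⌊√1932⌋ = 43.
With m₀=0, d₀=1 and mₖ₊₁ = dₖaₖ − mₖ, dₖ₊₁ = (n − mₖ₊₁²)/dₖ, aₖ₊₁ = ⌊(a₀+mₖ₊₁)/dₖ₊₁⌋:
  k=1: m=43, d=83, a=1
  k=2: m=40, d=4, a=20
  k=3: m=40, d=83, a=1
  k=4: m=43, d=1, a=86
d=1 and a=2a₀=86 at k=4, so the next step gives (m, d) = (43, 83) again — its k=1 value — and the period has length 4.

[43; 1, 20, 1, 86]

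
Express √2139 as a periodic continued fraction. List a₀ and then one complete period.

[46; 4, 92]

a₀ = ⌊√2139⌋ = 46.
With m₀=0, d₀=1 and mₖ₊₁ = dₖaₖ − mₖ, dₖ₊₁ = (n − mₖ₊₁²)/dₖ, aₖ₊₁ = ⌊(a₀+mₖ₊₁)/dₖ₊₁⌋:
  k=1: m=46, d=23, a=4
  k=2: m=46, d=1, a=92
d=1 and a=2a₀=92 at k=2, so the next step gives (m, d) = (46, 23) again — its k=1 value — and the period has length 2.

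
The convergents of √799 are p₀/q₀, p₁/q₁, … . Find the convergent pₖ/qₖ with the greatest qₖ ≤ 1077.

23857/844

√799 = [28; 3, 1, 3, 56, …] (period length 4).
Convergents:
  p_0/q_0 = 28/1
  p_1/q_1 = 85/3
  p_2/q_2 = 113/4
  p_3/q_3 = 424/15
  p_4/q_4 = 23857/844
  p_5/q_5 = 71995/2547
q_4 = 844 ≤ 1077 < 2547 = q_5, so the answer is 23857/844.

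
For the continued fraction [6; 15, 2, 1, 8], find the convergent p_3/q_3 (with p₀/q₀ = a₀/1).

279/46

Using pₖ = aₖpₖ₋₁ + pₖ₋₂, qₖ = aₖqₖ₋₁ + qₖ₋₂ (with p₋₁=1, p₋₂=0, q₋₁=0, q₋₂=1):
  k=0: a=6, p=6, q=1
  k=1: a=15, p=91, q=15
  k=2: a=2, p=188, q=31
  k=3: a=1, p=279, q=46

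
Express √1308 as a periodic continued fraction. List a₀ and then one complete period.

a₀ = ⌊√1308⌋ = 36.
With m₀=0, d₀=1 and mₖ₊₁ = dₖaₖ − mₖ, dₖ₊₁ = (n − mₖ₊₁²)/dₖ, aₖ₊₁ = ⌊(a₀+mₖ₊₁)/dₖ₊₁⌋:
  k=1: m=36, d=12, a=6
  k=2: m=36, d=1, a=72
d=1 and a=2a₀=72 at k=2, so the next step gives (m, d) = (36, 12) again — its k=1 value — and the period has length 2.

[36; 6, 72]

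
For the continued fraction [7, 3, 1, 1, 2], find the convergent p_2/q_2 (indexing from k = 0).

Using pₖ = aₖpₖ₋₁ + pₖ₋₂, qₖ = aₖqₖ₋₁ + qₖ₋₂ (with p₋₁=1, p₋₂=0, q₋₁=0, q₋₂=1):
  k=0: a=7, p=7, q=1
  k=1: a=3, p=22, q=3
  k=2: a=1, p=29, q=4

29/4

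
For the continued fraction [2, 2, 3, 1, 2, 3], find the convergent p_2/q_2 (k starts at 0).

17/7

Using pₖ = aₖpₖ₋₁ + pₖ₋₂, qₖ = aₖqₖ₋₁ + qₖ₋₂ (with p₋₁=1, p₋₂=0, q₋₁=0, q₋₂=1):
  k=0: a=2, p=2, q=1
  k=1: a=2, p=5, q=2
  k=2: a=3, p=17, q=7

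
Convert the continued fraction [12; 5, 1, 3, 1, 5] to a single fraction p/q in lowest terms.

2045/168

Using pₖ = aₖpₖ₋₁ + pₖ₋₂ and qₖ = aₖqₖ₋₁ + qₖ₋₂:
  k=0: a=12, p=12, q=1
  k=1: a=5, p=61, q=5
  k=2: a=1, p=73, q=6
  k=3: a=3, p=280, q=23
  k=4: a=1, p=353, q=29
  k=5: a=5, p=2045, q=168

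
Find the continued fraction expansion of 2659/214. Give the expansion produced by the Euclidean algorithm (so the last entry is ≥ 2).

[12; 2, 2, 1, 5, 2, 2]

2659 = 12×214 + 91
214 = 2×91 + 32
91 = 2×32 + 27
32 = 1×27 + 5
27 = 5×5 + 2
5 = 2×2 + 1
2 = 2×1 + 0  (stop)
So 2659/214 = [12; 2, 2, 1, 5, 2, 2].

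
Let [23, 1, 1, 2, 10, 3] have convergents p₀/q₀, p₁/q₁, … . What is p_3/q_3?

118/5

Using pₖ = aₖpₖ₋₁ + pₖ₋₂, qₖ = aₖqₖ₋₁ + qₖ₋₂ (with p₋₁=1, p₋₂=0, q₋₁=0, q₋₂=1):
  k=0: a=23, p=23, q=1
  k=1: a=1, p=24, q=1
  k=2: a=1, p=47, q=2
  k=3: a=2, p=118, q=5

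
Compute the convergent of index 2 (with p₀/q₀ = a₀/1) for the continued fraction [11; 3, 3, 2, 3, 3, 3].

Using pₖ = aₖpₖ₋₁ + pₖ₋₂, qₖ = aₖqₖ₋₁ + qₖ₋₂ (with p₋₁=1, p₋₂=0, q₋₁=0, q₋₂=1):
  k=0: a=11, p=11, q=1
  k=1: a=3, p=34, q=3
  k=2: a=3, p=113, q=10

113/10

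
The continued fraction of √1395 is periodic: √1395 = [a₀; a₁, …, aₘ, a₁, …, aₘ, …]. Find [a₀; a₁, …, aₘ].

a₀ = ⌊√1395⌋ = 37.
With m₀=0, d₀=1 and mₖ₊₁ = dₖaₖ − mₖ, dₖ₊₁ = (n − mₖ₊₁²)/dₖ, aₖ₊₁ = ⌊(a₀+mₖ₊₁)/dₖ₊₁⌋:
  k=1: m=37, d=26, a=2
  k=2: m=15, d=45, a=1
  k=3: m=30, d=11, a=6
  k=4: m=36, d=9, a=8
  k=5: m=36, d=11, a=6
  k=6: m=30, d=45, a=1
  k=7: m=15, d=26, a=2
  k=8: m=37, d=1, a=74
d=1 and a=2a₀=74 at k=8, so the next step gives (m, d) = (37, 26) again — its k=1 value — and the period has length 8.

[37; 2, 1, 6, 8, 6, 1, 2, 74]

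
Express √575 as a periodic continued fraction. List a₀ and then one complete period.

a₀ = ⌊√575⌋ = 23.
With m₀=0, d₀=1 and mₖ₊₁ = dₖaₖ − mₖ, dₖ₊₁ = (n − mₖ₊₁²)/dₖ, aₖ₊₁ = ⌊(a₀+mₖ₊₁)/dₖ₊₁⌋:
  k=1: m=23, d=46, a=1
  k=2: m=23, d=1, a=46
d=1 and a=2a₀=46 at k=2, so the next step gives (m, d) = (23, 46) again — its k=1 value — and the period has length 2.

[23; 1, 46]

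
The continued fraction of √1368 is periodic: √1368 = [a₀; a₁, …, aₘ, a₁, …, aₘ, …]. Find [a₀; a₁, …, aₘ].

[36; 1, 72]

a₀ = ⌊√1368⌋ = 36.
With m₀=0, d₀=1 and mₖ₊₁ = dₖaₖ − mₖ, dₖ₊₁ = (n − mₖ₊₁²)/dₖ, aₖ₊₁ = ⌊(a₀+mₖ₊₁)/dₖ₊₁⌋:
  k=1: m=36, d=72, a=1
  k=2: m=36, d=1, a=72
d=1 and a=2a₀=72 at k=2, so the next step gives (m, d) = (36, 72) again — its k=1 value — and the period has length 2.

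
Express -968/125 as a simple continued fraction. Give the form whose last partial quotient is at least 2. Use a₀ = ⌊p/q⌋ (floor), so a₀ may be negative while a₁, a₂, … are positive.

[-8; 3, 1, 9, 1, 2]

-968 = -8*125 + 32
125 = 3*32 + 29
32 = 1*29 + 3
29 = 9*3 + 2
3 = 1*2 + 1
2 = 2*1 + 0  (stop)
So -968/125 = [-8; 3, 1, 9, 1, 2].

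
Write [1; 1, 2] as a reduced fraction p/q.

Fold from the inside: start with 2/1.
  1 + 1/2 = 3/2
  1 + 2/3 = 5/3

5/3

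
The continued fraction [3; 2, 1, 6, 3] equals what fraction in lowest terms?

211/63

Using pₖ = aₖpₖ₋₁ + pₖ₋₂ and qₖ = aₖqₖ₋₁ + qₖ₋₂:
  k=0: a=3, p=3, q=1
  k=1: a=2, p=7, q=2
  k=2: a=1, p=10, q=3
  k=3: a=6, p=67, q=20
  k=4: a=3, p=211, q=63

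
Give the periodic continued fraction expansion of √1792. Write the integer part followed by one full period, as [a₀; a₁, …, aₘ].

[42; 3, 84]

a₀ = ⌊√1792⌋ = 42.
With m₀=0, d₀=1 and mₖ₊₁ = dₖaₖ − mₖ, dₖ₊₁ = (n − mₖ₊₁²)/dₖ, aₖ₊₁ = ⌊(a₀+mₖ₊₁)/dₖ₊₁⌋:
  k=1: m=42, d=28, a=3
  k=2: m=42, d=1, a=84
d=1 and a=2a₀=84 at k=2, so the next step gives (m, d) = (42, 28) again — its k=1 value — and the period has length 2.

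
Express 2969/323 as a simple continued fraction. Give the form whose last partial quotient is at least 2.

2969 = 9·323 + 62
323 = 5·62 + 13
62 = 4·13 + 10
13 = 1·10 + 3
10 = 3·3 + 1
3 = 3·1 + 0  (stop)
So 2969/323 = [9; 5, 4, 1, 3, 3].

[9; 5, 4, 1, 3, 3]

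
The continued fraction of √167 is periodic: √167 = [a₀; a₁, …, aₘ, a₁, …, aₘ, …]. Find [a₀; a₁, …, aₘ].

a₀ = ⌊√167⌋ = 12.
With m₀=0, d₀=1 and mₖ₊₁ = dₖaₖ − mₖ, dₖ₊₁ = (n − mₖ₊₁²)/dₖ, aₖ₊₁ = ⌊(a₀+mₖ₊₁)/dₖ₊₁⌋:
  k=1: m=12, d=23, a=1
  k=2: m=11, d=2, a=11
  k=3: m=11, d=23, a=1
  k=4: m=12, d=1, a=24
d=1 and a=2a₀=24 at k=4, so the next step gives (m, d) = (12, 23) again — its k=1 value — and the period has length 4.

[12; 1, 11, 1, 24]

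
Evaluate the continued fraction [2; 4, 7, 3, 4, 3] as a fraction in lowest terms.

2847/1270

Fold from the inside: start with 3/1.
  4 + 1/3 = 13/3
  3 + 3/13 = 42/13
  7 + 13/42 = 307/42
  4 + 42/307 = 1270/307
  2 + 307/1270 = 2847/1270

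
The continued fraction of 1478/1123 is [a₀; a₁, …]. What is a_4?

3

1478 = 1·1123 + 355   →  a_0 = 1
1123 = 3·355 + 58   →  a_1 = 3
355 = 6·58 + 7   →  a_2 = 6
58 = 8·7 + 2   →  a_3 = 8
7 = 3·2 + 1   →  a_4 = 3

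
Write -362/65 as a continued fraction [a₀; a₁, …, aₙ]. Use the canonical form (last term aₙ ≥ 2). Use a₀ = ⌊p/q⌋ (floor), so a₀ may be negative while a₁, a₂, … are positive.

-362 = -6·65 + 28
65 = 2·28 + 9
28 = 3·9 + 1
9 = 9·1 + 0  (stop)
So -362/65 = [-6; 2, 3, 9].

[-6; 2, 3, 9]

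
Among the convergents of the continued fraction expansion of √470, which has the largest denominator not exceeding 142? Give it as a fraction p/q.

1691/78

√470 = [21; 1, 2, 8, 2, 1, 42, …] (period length 6).
Convergents:
  p_0/q_0 = 21/1
  p_1/q_1 = 22/1
  p_2/q_2 = 65/3
  p_3/q_3 = 542/25
  p_4/q_4 = 1149/53
  p_5/q_5 = 1691/78
  p_6/q_6 = 72171/3329
q_5 = 78 ≤ 142 < 3329 = q_6, so the answer is 1691/78.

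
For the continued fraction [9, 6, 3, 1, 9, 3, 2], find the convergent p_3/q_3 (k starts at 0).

229/25

Using pₖ = aₖpₖ₋₁ + pₖ₋₂, qₖ = aₖqₖ₋₁ + qₖ₋₂ (with p₋₁=1, p₋₂=0, q₋₁=0, q₋₂=1):
  k=0: a=9, p=9, q=1
  k=1: a=6, p=55, q=6
  k=2: a=3, p=174, q=19
  k=3: a=1, p=229, q=25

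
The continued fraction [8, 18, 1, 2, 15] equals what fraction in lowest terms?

Using pₖ = aₖpₖ₋₁ + pₖ₋₂ and qₖ = aₖqₖ₋₁ + qₖ₋₂:
  k=0: a=8, p=8, q=1
  k=1: a=18, p=145, q=18
  k=2: a=1, p=153, q=19
  k=3: a=2, p=451, q=56
  k=4: a=15, p=6918, q=859

6918/859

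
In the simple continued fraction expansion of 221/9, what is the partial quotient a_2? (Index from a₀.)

221 = 24·9 + 5   →  a_0 = 24
9 = 1·5 + 4   →  a_1 = 1
5 = 1·4 + 1   →  a_2 = 1

1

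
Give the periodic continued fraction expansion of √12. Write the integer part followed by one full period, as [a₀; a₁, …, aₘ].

[3; 2, 6]

a₀ = ⌊√12⌋ = 3.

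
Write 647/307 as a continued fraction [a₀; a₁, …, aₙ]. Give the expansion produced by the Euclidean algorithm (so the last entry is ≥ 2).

647 = 2*307 + 33
307 = 9*33 + 10
33 = 3*10 + 3
10 = 3*3 + 1
3 = 3*1 + 0  (stop)
So 647/307 = [2; 9, 3, 3, 3].

[2; 9, 3, 3, 3]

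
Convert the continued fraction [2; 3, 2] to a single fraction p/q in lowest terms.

Fold from the inside: start with 2/1.
  3 + 1/2 = 7/2
  2 + 2/7 = 16/7

16/7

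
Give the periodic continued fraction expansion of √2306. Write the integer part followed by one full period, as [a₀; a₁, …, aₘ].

[48; 48, 96]

a₀ = ⌊√2306⌋ = 48.
With m₀=0, d₀=1 and mₖ₊₁ = dₖaₖ − mₖ, dₖ₊₁ = (n − mₖ₊₁²)/dₖ, aₖ₊₁ = ⌊(a₀+mₖ₊₁)/dₖ₊₁⌋:
  k=1: m=48, d=2, a=48
  k=2: m=48, d=1, a=96
d=1 and a=2a₀=96 at k=2, so the next step gives (m, d) = (48, 2) again — its k=1 value — and the period has length 2.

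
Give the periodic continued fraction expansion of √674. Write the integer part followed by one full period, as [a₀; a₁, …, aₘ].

a₀ = ⌊√674⌋ = 25.
With m₀=0, d₀=1 and mₖ₊₁ = dₖaₖ − mₖ, dₖ₊₁ = (n − mₖ₊₁²)/dₖ, aₖ₊₁ = ⌊(a₀+mₖ₊₁)/dₖ₊₁⌋:
  k=1: m=25, d=49, a=1
  k=2: m=24, d=2, a=24
  k=3: m=24, d=49, a=1
  k=4: m=25, d=1, a=50
d=1 and a=2a₀=50 at k=4, so the next step gives (m, d) = (25, 49) again — its k=1 value — and the period has length 4.

[25; 1, 24, 1, 50]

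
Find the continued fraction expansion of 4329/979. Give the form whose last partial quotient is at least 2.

4329 = 4*979 + 413
979 = 2*413 + 153
413 = 2*153 + 107
153 = 1*107 + 46
107 = 2*46 + 15
46 = 3*15 + 1
15 = 15*1 + 0  (stop)
So 4329/979 = [4; 2, 2, 1, 2, 3, 15].

[4; 2, 2, 1, 2, 3, 15]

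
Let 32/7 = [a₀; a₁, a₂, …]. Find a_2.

32 = 4·7 + 4   →  a_0 = 4
7 = 1·4 + 3   →  a_1 = 1
4 = 1·3 + 1   →  a_2 = 1

1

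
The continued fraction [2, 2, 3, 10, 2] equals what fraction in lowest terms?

Using pₖ = aₖpₖ₋₁ + pₖ₋₂ and qₖ = aₖqₖ₋₁ + qₖ₋₂:
  k=0: a=2, p=2, q=1
  k=1: a=2, p=5, q=2
  k=2: a=3, p=17, q=7
  k=3: a=10, p=175, q=72
  k=4: a=2, p=367, q=151

367/151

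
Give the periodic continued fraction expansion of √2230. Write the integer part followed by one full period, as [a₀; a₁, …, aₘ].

a₀ = ⌊√2230⌋ = 47.
With m₀=0, d₀=1 and mₖ₊₁ = dₖaₖ − mₖ, dₖ₊₁ = (n − mₖ₊₁²)/dₖ, aₖ₊₁ = ⌊(a₀+mₖ₊₁)/dₖ₊₁⌋:
  k=1: m=47, d=21, a=4
  k=2: m=37, d=41, a=2
  k=3: m=45, d=5, a=18
  k=4: m=45, d=41, a=2
  k=5: m=37, d=21, a=4
  k=6: m=47, d=1, a=94
d=1 and a=2a₀=94 at k=6, so the next step gives (m, d) = (47, 21) again — its k=1 value — and the period has length 6.

[47; 4, 2, 18, 2, 4, 94]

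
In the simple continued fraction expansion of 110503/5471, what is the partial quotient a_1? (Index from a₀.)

5

110503 = 20·5471 + 1083   →  a_0 = 20
5471 = 5·1083 + 56   →  a_1 = 5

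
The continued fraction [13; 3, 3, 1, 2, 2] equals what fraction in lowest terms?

Fold from the inside: start with 2/1.
  2 + 1/2 = 5/2
  1 + 2/5 = 7/5
  3 + 5/7 = 26/7
  3 + 7/26 = 85/26
  13 + 26/85 = 1131/85

1131/85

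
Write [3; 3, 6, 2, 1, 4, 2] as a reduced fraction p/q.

Fold from the inside: start with 2/1.
  4 + 1/2 = 9/2
  1 + 2/9 = 11/9
  2 + 9/11 = 31/11
  6 + 11/31 = 197/31
  3 + 31/197 = 622/197
  3 + 197/622 = 2063/622

2063/622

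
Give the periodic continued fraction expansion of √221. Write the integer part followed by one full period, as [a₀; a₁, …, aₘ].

a₀ = ⌊√221⌋ = 14.

[14; 1, 6, 2, 6, 1, 28]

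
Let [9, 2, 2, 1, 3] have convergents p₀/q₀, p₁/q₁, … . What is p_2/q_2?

47/5

Using pₖ = aₖpₖ₋₁ + pₖ₋₂, qₖ = aₖqₖ₋₁ + qₖ₋₂ (with p₋₁=1, p₋₂=0, q₋₁=0, q₋₂=1):
  k=0: a=9, p=9, q=1
  k=1: a=2, p=19, q=2
  k=2: a=2, p=47, q=5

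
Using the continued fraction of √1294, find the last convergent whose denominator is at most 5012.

93204/2591

√1294 = [35; 1, 34, 1, 70, …] (period length 4).
Convergents:
  p_0/q_0 = 35/1
  p_1/q_1 = 36/1
  p_2/q_2 = 1259/35
  p_3/q_3 = 1295/36
  p_4/q_4 = 91909/2555
  p_5/q_5 = 93204/2591
  p_6/q_6 = 3260845/90649
q_5 = 2591 ≤ 5012 < 90649 = q_6, so the answer is 93204/2591.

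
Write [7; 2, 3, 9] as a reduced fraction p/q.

483/65

Using pₖ = aₖpₖ₋₁ + pₖ₋₂ and qₖ = aₖqₖ₋₁ + qₖ₋₂:
  k=0: a=7, p=7, q=1
  k=1: a=2, p=15, q=2
  k=2: a=3, p=52, q=7
  k=3: a=9, p=483, q=65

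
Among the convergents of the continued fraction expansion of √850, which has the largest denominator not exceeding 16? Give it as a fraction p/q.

√850 = [29; 6, 2, 6, 58, …] (period length 4).
Convergents:
  p_0/q_0 = 29/1
  p_1/q_1 = 175/6
  p_2/q_2 = 379/13
  p_3/q_3 = 2449/84
q_2 = 13 ≤ 16 < 84 = q_3, so the answer is 379/13.

379/13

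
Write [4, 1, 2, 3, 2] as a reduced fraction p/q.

108/23

Fold from the inside: start with 2/1.
  3 + 1/2 = 7/2
  2 + 2/7 = 16/7
  1 + 7/16 = 23/16
  4 + 16/23 = 108/23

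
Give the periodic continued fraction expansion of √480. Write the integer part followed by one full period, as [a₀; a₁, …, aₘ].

a₀ = ⌊√480⌋ = 21.

[21; 1, 9, 1, 42]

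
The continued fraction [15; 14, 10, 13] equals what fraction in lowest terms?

27836/1847

Fold from the inside: start with 13/1.
  10 + 1/13 = 131/13
  14 + 13/131 = 1847/131
  15 + 131/1847 = 27836/1847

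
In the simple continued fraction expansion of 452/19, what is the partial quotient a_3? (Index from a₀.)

452 = 23·19 + 15   →  a_0 = 23
19 = 1·15 + 4   →  a_1 = 1
15 = 3·4 + 3   →  a_2 = 3
4 = 1·3 + 1   →  a_3 = 1

1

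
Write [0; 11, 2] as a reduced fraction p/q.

Fold from the inside: start with 2/1.
  11 + 1/2 = 23/2
  0 + 2/23 = 2/23

2/23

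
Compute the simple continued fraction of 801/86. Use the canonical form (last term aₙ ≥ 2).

[9; 3, 5, 2, 2]

801 = 9·86 + 27
86 = 3·27 + 5
27 = 5·5 + 2
5 = 2·2 + 1
2 = 2·1 + 0  (stop)
So 801/86 = [9; 3, 5, 2, 2].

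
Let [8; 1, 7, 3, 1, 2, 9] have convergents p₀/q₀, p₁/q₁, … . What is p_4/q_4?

Using pₖ = aₖpₖ₋₁ + pₖ₋₂, qₖ = aₖqₖ₋₁ + qₖ₋₂ (with p₋₁=1, p₋₂=0, q₋₁=0, q₋₂=1):
  k=0: a=8, p=8, q=1
  k=1: a=1, p=9, q=1
  k=2: a=7, p=71, q=8
  k=3: a=3, p=222, q=25
  k=4: a=1, p=293, q=33

293/33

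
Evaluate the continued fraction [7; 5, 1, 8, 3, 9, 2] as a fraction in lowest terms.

Fold from the inside: start with 2/1.
  9 + 1/2 = 19/2
  3 + 2/19 = 59/19
  8 + 19/59 = 491/59
  1 + 59/491 = 550/491
  5 + 491/550 = 3241/550
  7 + 550/3241 = 23237/3241

23237/3241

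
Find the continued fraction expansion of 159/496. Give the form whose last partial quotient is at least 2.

159 = 0·496 + 159
496 = 3·159 + 19
159 = 8·19 + 7
19 = 2·7 + 5
7 = 1·5 + 2
5 = 2·2 + 1
2 = 2·1 + 0  (stop)
So 159/496 = [0; 3, 8, 2, 1, 2, 2].

[0; 3, 8, 2, 1, 2, 2]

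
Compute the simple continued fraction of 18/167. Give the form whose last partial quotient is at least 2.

18 = 0*167 + 18
167 = 9*18 + 5
18 = 3*5 + 3
5 = 1*3 + 2
3 = 1*2 + 1
2 = 2*1 + 0  (stop)
So 18/167 = [0; 9, 3, 1, 1, 2].

[0; 9, 3, 1, 1, 2]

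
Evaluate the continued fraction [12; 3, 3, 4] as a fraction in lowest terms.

529/43

Fold from the inside: start with 4/1.
  3 + 1/4 = 13/4
  3 + 4/13 = 43/13
  12 + 13/43 = 529/43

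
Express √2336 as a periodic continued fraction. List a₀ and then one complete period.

a₀ = ⌊√2336⌋ = 48.
With m₀=0, d₀=1 and mₖ₊₁ = dₖaₖ − mₖ, dₖ₊₁ = (n − mₖ₊₁²)/dₖ, aₖ₊₁ = ⌊(a₀+mₖ₊₁)/dₖ₊₁⌋:
  k=1: m=48, d=32, a=3
  k=2: m=48, d=1, a=96
d=1 and a=2a₀=96 at k=2, so the next step gives (m, d) = (48, 32) again — its k=1 value — and the period has length 2.

[48; 3, 96]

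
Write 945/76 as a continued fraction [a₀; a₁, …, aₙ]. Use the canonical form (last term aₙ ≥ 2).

[12; 2, 3, 3, 3]

945 = 12×76 + 33
76 = 2×33 + 10
33 = 3×10 + 3
10 = 3×3 + 1
3 = 3×1 + 0  (stop)
So 945/76 = [12; 2, 3, 3, 3].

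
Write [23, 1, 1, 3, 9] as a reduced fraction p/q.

1532/65

Fold from the inside: start with 9/1.
  3 + 1/9 = 28/9
  1 + 9/28 = 37/28
  1 + 28/37 = 65/37
  23 + 37/65 = 1532/65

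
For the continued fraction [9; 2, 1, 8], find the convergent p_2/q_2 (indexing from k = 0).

28/3

Using pₖ = aₖpₖ₋₁ + pₖ₋₂, qₖ = aₖqₖ₋₁ + qₖ₋₂ (with p₋₁=1, p₋₂=0, q₋₁=0, q₋₂=1):
  k=0: a=9, p=9, q=1
  k=1: a=2, p=19, q=2
  k=2: a=1, p=28, q=3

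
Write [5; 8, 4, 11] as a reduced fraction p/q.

Using pₖ = aₖpₖ₋₁ + pₖ₋₂ and qₖ = aₖqₖ₋₁ + qₖ₋₂:
  k=0: a=5, p=5, q=1
  k=1: a=8, p=41, q=8
  k=2: a=4, p=169, q=33
  k=3: a=11, p=1900, q=371

1900/371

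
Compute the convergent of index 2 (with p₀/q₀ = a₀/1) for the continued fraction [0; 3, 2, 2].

2/7

Using pₖ = aₖpₖ₋₁ + pₖ₋₂, qₖ = aₖqₖ₋₁ + qₖ₋₂ (with p₋₁=1, p₋₂=0, q₋₁=0, q₋₂=1):
  k=0: a=0, p=0, q=1
  k=1: a=3, p=1, q=3
  k=2: a=2, p=2, q=7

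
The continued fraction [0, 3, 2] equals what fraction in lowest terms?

Fold from the inside: start with 2/1.
  3 + 1/2 = 7/2
  0 + 2/7 = 2/7

2/7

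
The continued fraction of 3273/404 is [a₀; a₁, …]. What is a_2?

1

3273 = 8·404 + 41   →  a_0 = 8
404 = 9·41 + 35   →  a_1 = 9
41 = 1·35 + 6   →  a_2 = 1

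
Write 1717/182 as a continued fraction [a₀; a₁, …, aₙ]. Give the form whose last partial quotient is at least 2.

[9; 2, 3, 3, 2, 3]

1717 = 9×182 + 79
182 = 2×79 + 24
79 = 3×24 + 7
24 = 3×7 + 3
7 = 2×3 + 1
3 = 3×1 + 0  (stop)
So 1717/182 = [9; 2, 3, 3, 2, 3].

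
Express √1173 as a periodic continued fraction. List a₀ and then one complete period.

[34; 4, 68]

a₀ = ⌊√1173⌋ = 34.
With m₀=0, d₀=1 and mₖ₊₁ = dₖaₖ − mₖ, dₖ₊₁ = (n − mₖ₊₁²)/dₖ, aₖ₊₁ = ⌊(a₀+mₖ₊₁)/dₖ₊₁⌋:
  k=1: m=34, d=17, a=4
  k=2: m=34, d=1, a=68
d=1 and a=2a₀=68 at k=2, so the next step gives (m, d) = (34, 17) again — its k=1 value — and the period has length 2.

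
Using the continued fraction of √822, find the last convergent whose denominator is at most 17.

86/3

√822 = [28; 1, 2, 28, 2, 1, 56, …] (period length 6).
Convergents:
  p_0/q_0 = 28/1
  p_1/q_1 = 29/1
  p_2/q_2 = 86/3
  p_3/q_3 = 2437/85
q_2 = 3 ≤ 17 < 85 = q_3, so the answer is 86/3.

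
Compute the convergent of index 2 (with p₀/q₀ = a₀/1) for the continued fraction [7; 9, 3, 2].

Using pₖ = aₖpₖ₋₁ + pₖ₋₂, qₖ = aₖqₖ₋₁ + qₖ₋₂ (with p₋₁=1, p₋₂=0, q₋₁=0, q₋₂=1):
  k=0: a=7, p=7, q=1
  k=1: a=9, p=64, q=9
  k=2: a=3, p=199, q=28

199/28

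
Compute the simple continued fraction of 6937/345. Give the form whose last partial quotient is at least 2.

6937 = 20×345 + 37
345 = 9×37 + 12
37 = 3×12 + 1
12 = 12×1 + 0  (stop)
So 6937/345 = [20; 9, 3, 12].

[20; 9, 3, 12]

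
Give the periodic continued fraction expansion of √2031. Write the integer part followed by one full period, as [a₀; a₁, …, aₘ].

a₀ = ⌊√2031⌋ = 45.
With m₀=0, d₀=1 and mₖ₊₁ = dₖaₖ − mₖ, dₖ₊₁ = (n − mₖ₊₁²)/dₖ, aₖ₊₁ = ⌊(a₀+mₖ₊₁)/dₖ₊₁⌋:
  k=1: m=45, d=6, a=15
  k=2: m=45, d=1, a=90
d=1 and a=2a₀=90 at k=2, so the next step gives (m, d) = (45, 6) again — its k=1 value — and the period has length 2.

[45; 15, 90]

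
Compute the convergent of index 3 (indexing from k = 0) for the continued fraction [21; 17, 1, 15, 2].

Using pₖ = aₖpₖ₋₁ + pₖ₋₂, qₖ = aₖqₖ₋₁ + qₖ₋₂ (with p₋₁=1, p₋₂=0, q₋₁=0, q₋₂=1):
  k=0: a=21, p=21, q=1
  k=1: a=17, p=358, q=17
  k=2: a=1, p=379, q=18
  k=3: a=15, p=6043, q=287

6043/287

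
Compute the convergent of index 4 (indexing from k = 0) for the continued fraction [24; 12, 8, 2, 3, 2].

17219/715

Using pₖ = aₖpₖ₋₁ + pₖ₋₂, qₖ = aₖqₖ₋₁ + qₖ₋₂ (with p₋₁=1, p₋₂=0, q₋₁=0, q₋₂=1):
  k=0: a=24, p=24, q=1
  k=1: a=12, p=289, q=12
  k=2: a=8, p=2336, q=97
  k=3: a=2, p=4961, q=206
  k=4: a=3, p=17219, q=715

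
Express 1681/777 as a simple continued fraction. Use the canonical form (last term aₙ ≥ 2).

[2; 6, 8, 2, 7]

1681 = 2×777 + 127
777 = 6×127 + 15
127 = 8×15 + 7
15 = 2×7 + 1
7 = 7×1 + 0  (stop)
So 1681/777 = [2; 6, 8, 2, 7].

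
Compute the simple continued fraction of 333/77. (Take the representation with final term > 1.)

333 = 4×77 + 25
77 = 3×25 + 2
25 = 12×2 + 1
2 = 2×1 + 0  (stop)
So 333/77 = [4; 3, 12, 2].

[4; 3, 12, 2]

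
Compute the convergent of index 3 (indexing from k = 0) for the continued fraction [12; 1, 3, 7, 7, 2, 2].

Using pₖ = aₖpₖ₋₁ + pₖ₋₂, qₖ = aₖqₖ₋₁ + qₖ₋₂ (with p₋₁=1, p₋₂=0, q₋₁=0, q₋₂=1):
  k=0: a=12, p=12, q=1
  k=1: a=1, p=13, q=1
  k=2: a=3, p=51, q=4
  k=3: a=7, p=370, q=29

370/29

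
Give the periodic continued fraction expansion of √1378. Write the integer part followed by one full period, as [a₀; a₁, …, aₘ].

[37; 8, 4, 4, 8, 74]

a₀ = ⌊√1378⌋ = 37.
With m₀=0, d₀=1 and mₖ₊₁ = dₖaₖ − mₖ, dₖ₊₁ = (n − mₖ₊₁²)/dₖ, aₖ₊₁ = ⌊(a₀+mₖ₊₁)/dₖ₊₁⌋:
  k=1: m=37, d=9, a=8
  k=2: m=35, d=17, a=4
  k=3: m=33, d=17, a=4
  k=4: m=35, d=9, a=8
  k=5: m=37, d=1, a=74
d=1 and a=2a₀=74 at k=5, so the next step gives (m, d) = (37, 9) again — its k=1 value — and the period has length 5.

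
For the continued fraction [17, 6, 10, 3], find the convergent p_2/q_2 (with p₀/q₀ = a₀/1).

Using pₖ = aₖpₖ₋₁ + pₖ₋₂, qₖ = aₖqₖ₋₁ + qₖ₋₂ (with p₋₁=1, p₋₂=0, q₋₁=0, q₋₂=1):
  k=0: a=17, p=17, q=1
  k=1: a=6, p=103, q=6
  k=2: a=10, p=1047, q=61

1047/61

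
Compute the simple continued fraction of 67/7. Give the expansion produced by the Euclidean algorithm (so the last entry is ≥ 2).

[9; 1, 1, 3]

67 = 9×7 + 4
7 = 1×4 + 3
4 = 1×3 + 1
3 = 3×1 + 0  (stop)
So 67/7 = [9; 1, 1, 3].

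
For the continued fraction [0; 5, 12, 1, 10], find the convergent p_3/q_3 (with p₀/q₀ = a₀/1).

13/66

Using pₖ = aₖpₖ₋₁ + pₖ₋₂, qₖ = aₖqₖ₋₁ + qₖ₋₂ (with p₋₁=1, p₋₂=0, q₋₁=0, q₋₂=1):
  k=0: a=0, p=0, q=1
  k=1: a=5, p=1, q=5
  k=2: a=12, p=12, q=61
  k=3: a=1, p=13, q=66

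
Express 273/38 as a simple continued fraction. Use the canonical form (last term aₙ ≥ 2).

[7; 5, 2, 3]

273 = 7*38 + 7
38 = 5*7 + 3
7 = 2*3 + 1
3 = 3*1 + 0  (stop)
So 273/38 = [7; 5, 2, 3].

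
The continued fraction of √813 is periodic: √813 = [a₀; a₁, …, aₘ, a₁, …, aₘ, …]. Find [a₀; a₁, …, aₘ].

[28; 1, 1, 18, 1, 1, 56]

a₀ = ⌊√813⌋ = 28.
With m₀=0, d₀=1 and mₖ₊₁ = dₖaₖ − mₖ, dₖ₊₁ = (n − mₖ₊₁²)/dₖ, aₖ₊₁ = ⌊(a₀+mₖ₊₁)/dₖ₊₁⌋:
  k=1: m=28, d=29, a=1
  k=2: m=1, d=28, a=1
  k=3: m=27, d=3, a=18
  k=4: m=27, d=28, a=1
  k=5: m=1, d=29, a=1
  k=6: m=28, d=1, a=56
d=1 and a=2a₀=56 at k=6, so the next step gives (m, d) = (28, 29) again — its k=1 value — and the period has length 6.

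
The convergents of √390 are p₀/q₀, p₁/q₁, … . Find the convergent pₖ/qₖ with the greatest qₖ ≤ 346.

3140/159

√390 = [19; 1, 2, 1, 38, …] (period length 4).
Convergents:
  p_0/q_0 = 19/1
  p_1/q_1 = 20/1
  p_2/q_2 = 59/3
  p_3/q_3 = 79/4
  p_4/q_4 = 3061/155
  p_5/q_5 = 3140/159
  p_6/q_6 = 9341/473
q_5 = 159 ≤ 346 < 473 = q_6, so the answer is 3140/159.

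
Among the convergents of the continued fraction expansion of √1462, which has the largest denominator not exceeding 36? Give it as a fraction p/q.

650/17

√1462 = [38; 4, 4, 4, 76, …] (period length 4).
Convergents:
  p_0/q_0 = 38/1
  p_1/q_1 = 153/4
  p_2/q_2 = 650/17
  p_3/q_3 = 2753/72
q_2 = 17 ≤ 36 < 72 = q_3, so the answer is 650/17.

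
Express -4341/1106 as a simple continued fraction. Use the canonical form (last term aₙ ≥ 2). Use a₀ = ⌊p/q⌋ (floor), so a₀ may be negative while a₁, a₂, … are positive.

-4341 = -4×1106 + 83
1106 = 13×83 + 27
83 = 3×27 + 2
27 = 13×2 + 1
2 = 2×1 + 0  (stop)
So -4341/1106 = [-4; 13, 3, 13, 2].

[-4; 13, 3, 13, 2]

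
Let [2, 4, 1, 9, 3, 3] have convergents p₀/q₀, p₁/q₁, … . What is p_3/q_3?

Using pₖ = aₖpₖ₋₁ + pₖ₋₂, qₖ = aₖqₖ₋₁ + qₖ₋₂ (with p₋₁=1, p₋₂=0, q₋₁=0, q₋₂=1):
  k=0: a=2, p=2, q=1
  k=1: a=4, p=9, q=4
  k=2: a=1, p=11, q=5
  k=3: a=9, p=108, q=49

108/49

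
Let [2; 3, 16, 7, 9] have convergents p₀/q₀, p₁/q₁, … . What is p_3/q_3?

805/346

Using pₖ = aₖpₖ₋₁ + pₖ₋₂, qₖ = aₖqₖ₋₁ + qₖ₋₂ (with p₋₁=1, p₋₂=0, q₋₁=0, q₋₂=1):
  k=0: a=2, p=2, q=1
  k=1: a=3, p=7, q=3
  k=2: a=16, p=114, q=49
  k=3: a=7, p=805, q=346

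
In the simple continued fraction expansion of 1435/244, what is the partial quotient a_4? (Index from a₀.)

2

1435 = 5·244 + 215   →  a_0 = 5
244 = 1·215 + 29   →  a_1 = 1
215 = 7·29 + 12   →  a_2 = 7
29 = 2·12 + 5   →  a_3 = 2
12 = 2·5 + 2   →  a_4 = 2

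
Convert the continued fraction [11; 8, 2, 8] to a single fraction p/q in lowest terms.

Fold from the inside: start with 8/1.
  2 + 1/8 = 17/8
  8 + 8/17 = 144/17
  11 + 17/144 = 1601/144

1601/144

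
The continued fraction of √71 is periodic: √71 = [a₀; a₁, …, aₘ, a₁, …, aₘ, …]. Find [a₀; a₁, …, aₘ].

a₀ = ⌊√71⌋ = 8.

[8; 2, 2, 1, 7, 1, 2, 2, 16]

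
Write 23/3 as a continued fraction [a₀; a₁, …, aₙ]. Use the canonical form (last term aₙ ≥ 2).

23 = 7·3 + 2
3 = 1·2 + 1
2 = 2·1 + 0  (stop)
So 23/3 = [7; 1, 2].

[7; 1, 2]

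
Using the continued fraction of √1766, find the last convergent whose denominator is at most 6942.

√1766 = [42; 42, 84, …] (period length 2).
Convergents:
  p_0/q_0 = 42/1
  p_1/q_1 = 1765/42
  p_2/q_2 = 148302/3529
  p_3/q_3 = 6230449/148260
q_2 = 3529 ≤ 6942 < 148260 = q_3, so the answer is 148302/3529.

148302/3529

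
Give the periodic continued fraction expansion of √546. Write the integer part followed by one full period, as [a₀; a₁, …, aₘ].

[23; 2, 1, 2, 1, 2, 46]

a₀ = ⌊√546⌋ = 23.
With m₀=0, d₀=1 and mₖ₊₁ = dₖaₖ − mₖ, dₖ₊₁ = (n − mₖ₊₁²)/dₖ, aₖ₊₁ = ⌊(a₀+mₖ₊₁)/dₖ₊₁⌋:
  k=1: m=23, d=17, a=2
  k=2: m=11, d=25, a=1
  k=3: m=14, d=14, a=2
  k=4: m=14, d=25, a=1
  k=5: m=11, d=17, a=2
  k=6: m=23, d=1, a=46
d=1 and a=2a₀=46 at k=6, so the next step gives (m, d) = (23, 17) again — its k=1 value — and the period has length 6.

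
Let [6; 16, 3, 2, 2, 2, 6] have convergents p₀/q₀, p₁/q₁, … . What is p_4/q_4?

Using pₖ = aₖpₖ₋₁ + pₖ₋₂, qₖ = aₖqₖ₋₁ + qₖ₋₂ (with p₋₁=1, p₋₂=0, q₋₁=0, q₋₂=1):
  k=0: a=6, p=6, q=1
  k=1: a=16, p=97, q=16
  k=2: a=3, p=297, q=49
  k=3: a=2, p=691, q=114
  k=4: a=2, p=1679, q=277

1679/277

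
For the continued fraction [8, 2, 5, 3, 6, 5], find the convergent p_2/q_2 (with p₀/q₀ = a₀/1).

Using pₖ = aₖpₖ₋₁ + pₖ₋₂, qₖ = aₖqₖ₋₁ + qₖ₋₂ (with p₋₁=1, p₋₂=0, q₋₁=0, q₋₂=1):
  k=0: a=8, p=8, q=1
  k=1: a=2, p=17, q=2
  k=2: a=5, p=93, q=11

93/11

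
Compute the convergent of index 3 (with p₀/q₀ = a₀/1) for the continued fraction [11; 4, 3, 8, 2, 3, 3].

Using pₖ = aₖpₖ₋₁ + pₖ₋₂, qₖ = aₖqₖ₋₁ + qₖ₋₂ (with p₋₁=1, p₋₂=0, q₋₁=0, q₋₂=1):
  k=0: a=11, p=11, q=1
  k=1: a=4, p=45, q=4
  k=2: a=3, p=146, q=13
  k=3: a=8, p=1213, q=108

1213/108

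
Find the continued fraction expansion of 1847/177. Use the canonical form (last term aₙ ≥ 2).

1847 = 10×177 + 77
177 = 2×77 + 23
77 = 3×23 + 8
23 = 2×8 + 7
8 = 1×7 + 1
7 = 7×1 + 0  (stop)
So 1847/177 = [10; 2, 3, 2, 1, 7].

[10; 2, 3, 2, 1, 7]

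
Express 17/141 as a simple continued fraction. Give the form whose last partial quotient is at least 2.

17 = 0*141 + 17
141 = 8*17 + 5
17 = 3*5 + 2
5 = 2*2 + 1
2 = 2*1 + 0  (stop)
So 17/141 = [0; 8, 3, 2, 2].

[0; 8, 3, 2, 2]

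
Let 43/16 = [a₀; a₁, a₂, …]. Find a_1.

1

43 = 2·16 + 11   →  a_0 = 2
16 = 1·11 + 5   →  a_1 = 1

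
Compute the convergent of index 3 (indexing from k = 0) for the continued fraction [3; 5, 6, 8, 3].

808/253

Using pₖ = aₖpₖ₋₁ + pₖ₋₂, qₖ = aₖqₖ₋₁ + qₖ₋₂ (with p₋₁=1, p₋₂=0, q₋₁=0, q₋₂=1):
  k=0: a=3, p=3, q=1
  k=1: a=5, p=16, q=5
  k=2: a=6, p=99, q=31
  k=3: a=8, p=808, q=253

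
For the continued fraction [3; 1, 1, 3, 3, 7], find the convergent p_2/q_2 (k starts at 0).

Using pₖ = aₖpₖ₋₁ + pₖ₋₂, qₖ = aₖqₖ₋₁ + qₖ₋₂ (with p₋₁=1, p₋₂=0, q₋₁=0, q₋₂=1):
  k=0: a=3, p=3, q=1
  k=1: a=1, p=4, q=1
  k=2: a=1, p=7, q=2

7/2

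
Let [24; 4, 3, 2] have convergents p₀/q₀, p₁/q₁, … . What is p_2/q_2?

315/13

Using pₖ = aₖpₖ₋₁ + pₖ₋₂, qₖ = aₖqₖ₋₁ + qₖ₋₂ (with p₋₁=1, p₋₂=0, q₋₁=0, q₋₂=1):
  k=0: a=24, p=24, q=1
  k=1: a=4, p=97, q=4
  k=2: a=3, p=315, q=13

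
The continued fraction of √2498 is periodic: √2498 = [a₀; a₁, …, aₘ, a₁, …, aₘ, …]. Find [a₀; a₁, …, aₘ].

[49; 1, 48, 1, 98]

a₀ = ⌊√2498⌋ = 49.
With m₀=0, d₀=1 and mₖ₊₁ = dₖaₖ − mₖ, dₖ₊₁ = (n − mₖ₊₁²)/dₖ, aₖ₊₁ = ⌊(a₀+mₖ₊₁)/dₖ₊₁⌋:
  k=1: m=49, d=97, a=1
  k=2: m=48, d=2, a=48
  k=3: m=48, d=97, a=1
  k=4: m=49, d=1, a=98
d=1 and a=2a₀=98 at k=4, so the next step gives (m, d) = (49, 97) again — its k=1 value — and the period has length 4.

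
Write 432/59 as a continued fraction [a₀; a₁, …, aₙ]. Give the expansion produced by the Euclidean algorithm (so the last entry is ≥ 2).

432 = 7·59 + 19
59 = 3·19 + 2
19 = 9·2 + 1
2 = 2·1 + 0  (stop)
So 432/59 = [7; 3, 9, 2].

[7; 3, 9, 2]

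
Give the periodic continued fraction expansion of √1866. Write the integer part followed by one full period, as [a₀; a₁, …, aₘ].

[43; 5, 14, 5, 86]

a₀ = ⌊√1866⌋ = 43.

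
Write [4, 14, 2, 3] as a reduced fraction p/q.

Using pₖ = aₖpₖ₋₁ + pₖ₋₂ and qₖ = aₖqₖ₋₁ + qₖ₋₂:
  k=0: a=4, p=4, q=1
  k=1: a=14, p=57, q=14
  k=2: a=2, p=118, q=29
  k=3: a=3, p=411, q=101

411/101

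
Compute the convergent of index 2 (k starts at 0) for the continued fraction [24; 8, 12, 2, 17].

Using pₖ = aₖpₖ₋₁ + pₖ₋₂, qₖ = aₖqₖ₋₁ + qₖ₋₂ (with p₋₁=1, p₋₂=0, q₋₁=0, q₋₂=1):
  k=0: a=24, p=24, q=1
  k=1: a=8, p=193, q=8
  k=2: a=12, p=2340, q=97

2340/97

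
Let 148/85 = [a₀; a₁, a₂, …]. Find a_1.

148 = 1·85 + 63   →  a_0 = 1
85 = 1·63 + 22   →  a_1 = 1

1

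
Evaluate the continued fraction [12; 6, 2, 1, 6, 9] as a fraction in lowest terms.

14127/1162

Fold from the inside: start with 9/1.
  6 + 1/9 = 55/9
  1 + 9/55 = 64/55
  2 + 55/64 = 183/64
  6 + 64/183 = 1162/183
  12 + 183/1162 = 14127/1162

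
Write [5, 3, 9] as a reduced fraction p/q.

149/28

Fold from the inside: start with 9/1.
  3 + 1/9 = 28/9
  5 + 9/28 = 149/28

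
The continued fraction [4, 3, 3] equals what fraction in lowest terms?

43/10

Fold from the inside: start with 3/1.
  3 + 1/3 = 10/3
  4 + 3/10 = 43/10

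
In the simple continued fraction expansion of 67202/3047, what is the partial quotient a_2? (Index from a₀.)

67202 = 22·3047 + 168   →  a_0 = 22
3047 = 18·168 + 23   →  a_1 = 18
168 = 7·23 + 7   →  a_2 = 7

7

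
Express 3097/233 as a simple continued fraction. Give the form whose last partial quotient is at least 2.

[13; 3, 2, 2, 1, 9]

3097 = 13·233 + 68
233 = 3·68 + 29
68 = 2·29 + 10
29 = 2·10 + 9
10 = 1·9 + 1
9 = 9·1 + 0  (stop)
So 3097/233 = [13; 3, 2, 2, 1, 9].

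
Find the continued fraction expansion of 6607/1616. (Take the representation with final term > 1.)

[4; 11, 3, 3, 14]

6607 = 4*1616 + 143
1616 = 11*143 + 43
143 = 3*43 + 14
43 = 3*14 + 1
14 = 14*1 + 0  (stop)
So 6607/1616 = [4; 11, 3, 3, 14].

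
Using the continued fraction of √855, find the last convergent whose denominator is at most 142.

3041/104

√855 = [29; 4, 6, 4, 58, …] (period length 4).
Convergents:
  p_0/q_0 = 29/1
  p_1/q_1 = 117/4
  p_2/q_2 = 731/25
  p_3/q_3 = 3041/104
  p_4/q_4 = 177109/6057
q_3 = 104 ≤ 142 < 6057 = q_4, so the answer is 3041/104.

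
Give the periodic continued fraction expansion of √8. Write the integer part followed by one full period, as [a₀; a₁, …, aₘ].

[2; 1, 4]

a₀ = ⌊√8⌋ = 2.
With m₀=0, d₀=1 and mₖ₊₁ = dₖaₖ − mₖ, dₖ₊₁ = (n − mₖ₊₁²)/dₖ, aₖ₊₁ = ⌊(a₀+mₖ₊₁)/dₖ₊₁⌋:
  k=1: m=2, d=4, a=1
  k=2: m=2, d=1, a=4
d=1 and a=2a₀=4 at k=2, so the next step gives (m, d) = (2, 4) again — its k=1 value — and the period has length 2.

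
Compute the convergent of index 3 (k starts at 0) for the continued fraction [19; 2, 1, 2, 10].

Using pₖ = aₖpₖ₋₁ + pₖ₋₂, qₖ = aₖqₖ₋₁ + qₖ₋₂ (with p₋₁=1, p₋₂=0, q₋₁=0, q₋₂=1):
  k=0: a=19, p=19, q=1
  k=1: a=2, p=39, q=2
  k=2: a=1, p=58, q=3
  k=3: a=2, p=155, q=8

155/8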